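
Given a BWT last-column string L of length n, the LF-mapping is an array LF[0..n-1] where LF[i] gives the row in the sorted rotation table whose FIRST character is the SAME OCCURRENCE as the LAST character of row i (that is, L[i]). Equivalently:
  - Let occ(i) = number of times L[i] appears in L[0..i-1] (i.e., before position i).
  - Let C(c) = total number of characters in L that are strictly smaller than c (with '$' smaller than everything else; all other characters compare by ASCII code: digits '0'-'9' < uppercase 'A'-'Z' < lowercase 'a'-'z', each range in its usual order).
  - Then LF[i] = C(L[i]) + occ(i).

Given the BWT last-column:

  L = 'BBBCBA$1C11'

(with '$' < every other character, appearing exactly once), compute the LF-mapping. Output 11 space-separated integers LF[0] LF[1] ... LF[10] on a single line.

Char counts: '$':1, '1':3, 'A':1, 'B':4, 'C':2
C (first-col start): C('$')=0, C('1')=1, C('A')=4, C('B')=5, C('C')=9
L[0]='B': occ=0, LF[0]=C('B')+0=5+0=5
L[1]='B': occ=1, LF[1]=C('B')+1=5+1=6
L[2]='B': occ=2, LF[2]=C('B')+2=5+2=7
L[3]='C': occ=0, LF[3]=C('C')+0=9+0=9
L[4]='B': occ=3, LF[4]=C('B')+3=5+3=8
L[5]='A': occ=0, LF[5]=C('A')+0=4+0=4
L[6]='$': occ=0, LF[6]=C('$')+0=0+0=0
L[7]='1': occ=0, LF[7]=C('1')+0=1+0=1
L[8]='C': occ=1, LF[8]=C('C')+1=9+1=10
L[9]='1': occ=1, LF[9]=C('1')+1=1+1=2
L[10]='1': occ=2, LF[10]=C('1')+2=1+2=3

Answer: 5 6 7 9 8 4 0 1 10 2 3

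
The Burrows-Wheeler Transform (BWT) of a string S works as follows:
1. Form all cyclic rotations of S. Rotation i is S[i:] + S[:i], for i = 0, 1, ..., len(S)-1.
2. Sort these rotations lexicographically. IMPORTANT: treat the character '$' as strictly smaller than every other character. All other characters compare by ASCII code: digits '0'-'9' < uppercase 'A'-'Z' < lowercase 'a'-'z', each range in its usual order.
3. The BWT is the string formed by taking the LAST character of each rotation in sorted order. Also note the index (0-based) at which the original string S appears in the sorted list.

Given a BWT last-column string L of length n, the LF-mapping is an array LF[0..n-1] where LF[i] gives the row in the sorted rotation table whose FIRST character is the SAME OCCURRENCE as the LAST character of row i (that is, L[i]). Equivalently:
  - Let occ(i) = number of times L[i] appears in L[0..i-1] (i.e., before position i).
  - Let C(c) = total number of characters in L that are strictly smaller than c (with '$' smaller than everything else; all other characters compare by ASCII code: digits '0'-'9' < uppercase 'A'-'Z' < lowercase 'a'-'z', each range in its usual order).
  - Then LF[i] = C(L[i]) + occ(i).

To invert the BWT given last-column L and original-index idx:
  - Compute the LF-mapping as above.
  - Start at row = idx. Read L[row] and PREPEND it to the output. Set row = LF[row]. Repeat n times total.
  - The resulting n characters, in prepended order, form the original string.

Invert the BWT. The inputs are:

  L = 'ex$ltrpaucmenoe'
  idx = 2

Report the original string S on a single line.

Answer: counterexample$

Derivation:
LF mapping: 3 14 0 6 12 11 10 1 13 2 7 4 8 9 5
Walk LF starting at row 2, prepending L[row]:
  step 1: row=2, L[2]='$', prepend. Next row=LF[2]=0
  step 2: row=0, L[0]='e', prepend. Next row=LF[0]=3
  step 3: row=3, L[3]='l', prepend. Next row=LF[3]=6
  step 4: row=6, L[6]='p', prepend. Next row=LF[6]=10
  step 5: row=10, L[10]='m', prepend. Next row=LF[10]=7
  step 6: row=7, L[7]='a', prepend. Next row=LF[7]=1
  step 7: row=1, L[1]='x', prepend. Next row=LF[1]=14
  step 8: row=14, L[14]='e', prepend. Next row=LF[14]=5
  step 9: row=5, L[5]='r', prepend. Next row=LF[5]=11
  step 10: row=11, L[11]='e', prepend. Next row=LF[11]=4
  step 11: row=4, L[4]='t', prepend. Next row=LF[4]=12
  step 12: row=12, L[12]='n', prepend. Next row=LF[12]=8
  step 13: row=8, L[8]='u', prepend. Next row=LF[8]=13
  step 14: row=13, L[13]='o', prepend. Next row=LF[13]=9
  step 15: row=9, L[9]='c', prepend. Next row=LF[9]=2
Reversed output: counterexample$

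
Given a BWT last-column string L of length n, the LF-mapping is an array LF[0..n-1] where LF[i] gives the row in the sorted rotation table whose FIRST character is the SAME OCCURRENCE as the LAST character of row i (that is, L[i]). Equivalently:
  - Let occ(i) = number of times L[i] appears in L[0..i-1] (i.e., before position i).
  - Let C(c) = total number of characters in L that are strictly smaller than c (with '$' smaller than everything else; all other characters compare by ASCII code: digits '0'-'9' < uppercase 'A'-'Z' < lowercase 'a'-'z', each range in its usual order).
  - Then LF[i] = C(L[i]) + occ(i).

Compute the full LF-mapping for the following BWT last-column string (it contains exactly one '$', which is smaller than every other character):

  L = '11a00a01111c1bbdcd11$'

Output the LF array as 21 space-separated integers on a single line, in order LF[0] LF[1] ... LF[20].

Char counts: '$':1, '0':3, '1':9, 'a':2, 'b':2, 'c':2, 'd':2
C (first-col start): C('$')=0, C('0')=1, C('1')=4, C('a')=13, C('b')=15, C('c')=17, C('d')=19
L[0]='1': occ=0, LF[0]=C('1')+0=4+0=4
L[1]='1': occ=1, LF[1]=C('1')+1=4+1=5
L[2]='a': occ=0, LF[2]=C('a')+0=13+0=13
L[3]='0': occ=0, LF[3]=C('0')+0=1+0=1
L[4]='0': occ=1, LF[4]=C('0')+1=1+1=2
L[5]='a': occ=1, LF[5]=C('a')+1=13+1=14
L[6]='0': occ=2, LF[6]=C('0')+2=1+2=3
L[7]='1': occ=2, LF[7]=C('1')+2=4+2=6
L[8]='1': occ=3, LF[8]=C('1')+3=4+3=7
L[9]='1': occ=4, LF[9]=C('1')+4=4+4=8
L[10]='1': occ=5, LF[10]=C('1')+5=4+5=9
L[11]='c': occ=0, LF[11]=C('c')+0=17+0=17
L[12]='1': occ=6, LF[12]=C('1')+6=4+6=10
L[13]='b': occ=0, LF[13]=C('b')+0=15+0=15
L[14]='b': occ=1, LF[14]=C('b')+1=15+1=16
L[15]='d': occ=0, LF[15]=C('d')+0=19+0=19
L[16]='c': occ=1, LF[16]=C('c')+1=17+1=18
L[17]='d': occ=1, LF[17]=C('d')+1=19+1=20
L[18]='1': occ=7, LF[18]=C('1')+7=4+7=11
L[19]='1': occ=8, LF[19]=C('1')+8=4+8=12
L[20]='$': occ=0, LF[20]=C('$')+0=0+0=0

Answer: 4 5 13 1 2 14 3 6 7 8 9 17 10 15 16 19 18 20 11 12 0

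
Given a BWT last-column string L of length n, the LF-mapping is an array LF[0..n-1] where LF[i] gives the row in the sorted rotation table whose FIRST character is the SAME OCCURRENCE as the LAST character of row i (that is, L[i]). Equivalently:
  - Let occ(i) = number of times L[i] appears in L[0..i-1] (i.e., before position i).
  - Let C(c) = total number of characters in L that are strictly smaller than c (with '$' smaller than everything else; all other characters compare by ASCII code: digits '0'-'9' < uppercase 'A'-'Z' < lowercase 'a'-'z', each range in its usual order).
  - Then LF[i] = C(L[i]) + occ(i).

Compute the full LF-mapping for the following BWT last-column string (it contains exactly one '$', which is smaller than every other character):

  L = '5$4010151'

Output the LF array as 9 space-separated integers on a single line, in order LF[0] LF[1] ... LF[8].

Char counts: '$':1, '0':2, '1':3, '4':1, '5':2
C (first-col start): C('$')=0, C('0')=1, C('1')=3, C('4')=6, C('5')=7
L[0]='5': occ=0, LF[0]=C('5')+0=7+0=7
L[1]='$': occ=0, LF[1]=C('$')+0=0+0=0
L[2]='4': occ=0, LF[2]=C('4')+0=6+0=6
L[3]='0': occ=0, LF[3]=C('0')+0=1+0=1
L[4]='1': occ=0, LF[4]=C('1')+0=3+0=3
L[5]='0': occ=1, LF[5]=C('0')+1=1+1=2
L[6]='1': occ=1, LF[6]=C('1')+1=3+1=4
L[7]='5': occ=1, LF[7]=C('5')+1=7+1=8
L[8]='1': occ=2, LF[8]=C('1')+2=3+2=5

Answer: 7 0 6 1 3 2 4 8 5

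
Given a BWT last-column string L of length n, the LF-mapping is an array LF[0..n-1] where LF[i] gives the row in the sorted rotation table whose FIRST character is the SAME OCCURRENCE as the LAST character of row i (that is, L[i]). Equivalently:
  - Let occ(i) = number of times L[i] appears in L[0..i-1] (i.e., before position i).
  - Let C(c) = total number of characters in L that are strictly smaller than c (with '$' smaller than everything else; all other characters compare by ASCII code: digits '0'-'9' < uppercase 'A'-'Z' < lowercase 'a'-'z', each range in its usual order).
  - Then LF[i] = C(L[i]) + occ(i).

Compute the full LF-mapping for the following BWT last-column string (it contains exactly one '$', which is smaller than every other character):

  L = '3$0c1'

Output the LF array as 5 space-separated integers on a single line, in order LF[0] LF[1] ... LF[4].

Answer: 3 0 1 4 2

Derivation:
Char counts: '$':1, '0':1, '1':1, '3':1, 'c':1
C (first-col start): C('$')=0, C('0')=1, C('1')=2, C('3')=3, C('c')=4
L[0]='3': occ=0, LF[0]=C('3')+0=3+0=3
L[1]='$': occ=0, LF[1]=C('$')+0=0+0=0
L[2]='0': occ=0, LF[2]=C('0')+0=1+0=1
L[3]='c': occ=0, LF[3]=C('c')+0=4+0=4
L[4]='1': occ=0, LF[4]=C('1')+0=2+0=2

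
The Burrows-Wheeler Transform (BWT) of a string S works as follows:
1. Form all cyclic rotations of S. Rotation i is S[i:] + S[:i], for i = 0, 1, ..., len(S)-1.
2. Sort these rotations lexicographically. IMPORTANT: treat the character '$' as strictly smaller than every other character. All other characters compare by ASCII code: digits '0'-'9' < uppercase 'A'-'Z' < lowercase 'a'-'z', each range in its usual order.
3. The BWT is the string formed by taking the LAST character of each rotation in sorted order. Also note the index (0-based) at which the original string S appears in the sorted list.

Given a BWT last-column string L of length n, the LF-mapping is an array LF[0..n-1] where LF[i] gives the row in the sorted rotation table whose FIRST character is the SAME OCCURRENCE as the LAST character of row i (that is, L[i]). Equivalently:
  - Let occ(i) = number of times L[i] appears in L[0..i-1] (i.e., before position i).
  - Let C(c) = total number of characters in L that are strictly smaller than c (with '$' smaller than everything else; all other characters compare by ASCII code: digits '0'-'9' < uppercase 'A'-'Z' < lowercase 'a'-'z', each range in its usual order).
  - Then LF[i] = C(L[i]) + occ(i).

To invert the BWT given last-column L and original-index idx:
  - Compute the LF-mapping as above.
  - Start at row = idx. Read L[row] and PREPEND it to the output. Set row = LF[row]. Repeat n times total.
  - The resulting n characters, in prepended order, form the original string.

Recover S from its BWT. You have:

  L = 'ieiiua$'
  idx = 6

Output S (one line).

Answer: uieaii$

Derivation:
LF mapping: 3 2 4 5 6 1 0
Walk LF starting at row 6, prepending L[row]:
  step 1: row=6, L[6]='$', prepend. Next row=LF[6]=0
  step 2: row=0, L[0]='i', prepend. Next row=LF[0]=3
  step 3: row=3, L[3]='i', prepend. Next row=LF[3]=5
  step 4: row=5, L[5]='a', prepend. Next row=LF[5]=1
  step 5: row=1, L[1]='e', prepend. Next row=LF[1]=2
  step 6: row=2, L[2]='i', prepend. Next row=LF[2]=4
  step 7: row=4, L[4]='u', prepend. Next row=LF[4]=6
Reversed output: uieaii$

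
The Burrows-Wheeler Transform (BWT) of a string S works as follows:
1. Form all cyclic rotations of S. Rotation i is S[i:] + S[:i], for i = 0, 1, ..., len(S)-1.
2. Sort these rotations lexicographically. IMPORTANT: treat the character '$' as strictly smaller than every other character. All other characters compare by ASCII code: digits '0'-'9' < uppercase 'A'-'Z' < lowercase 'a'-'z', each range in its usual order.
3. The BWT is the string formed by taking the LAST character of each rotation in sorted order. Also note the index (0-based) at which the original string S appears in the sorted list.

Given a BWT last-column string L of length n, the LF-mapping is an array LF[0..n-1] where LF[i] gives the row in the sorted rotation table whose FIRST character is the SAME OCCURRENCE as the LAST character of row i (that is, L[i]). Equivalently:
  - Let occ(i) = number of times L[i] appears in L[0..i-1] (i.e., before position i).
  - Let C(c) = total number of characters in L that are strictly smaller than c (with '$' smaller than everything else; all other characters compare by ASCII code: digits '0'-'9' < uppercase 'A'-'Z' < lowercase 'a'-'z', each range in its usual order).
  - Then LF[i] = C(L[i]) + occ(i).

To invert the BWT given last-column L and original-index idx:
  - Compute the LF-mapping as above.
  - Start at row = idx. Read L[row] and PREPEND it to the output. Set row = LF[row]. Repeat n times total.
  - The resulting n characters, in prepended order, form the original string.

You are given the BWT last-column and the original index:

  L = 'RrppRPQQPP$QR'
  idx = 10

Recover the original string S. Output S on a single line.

LF mapping: 7 12 10 11 8 1 4 5 2 3 0 6 9
Walk LF starting at row 10, prepending L[row]:
  step 1: row=10, L[10]='$', prepend. Next row=LF[10]=0
  step 2: row=0, L[0]='R', prepend. Next row=LF[0]=7
  step 3: row=7, L[7]='Q', prepend. Next row=LF[7]=5
  step 4: row=5, L[5]='P', prepend. Next row=LF[5]=1
  step 5: row=1, L[1]='r', prepend. Next row=LF[1]=12
  step 6: row=12, L[12]='R', prepend. Next row=LF[12]=9
  step 7: row=9, L[9]='P', prepend. Next row=LF[9]=3
  step 8: row=3, L[3]='p', prepend. Next row=LF[3]=11
  step 9: row=11, L[11]='Q', prepend. Next row=LF[11]=6
  step 10: row=6, L[6]='Q', prepend. Next row=LF[6]=4
  step 11: row=4, L[4]='R', prepend. Next row=LF[4]=8
  step 12: row=8, L[8]='P', prepend. Next row=LF[8]=2
  step 13: row=2, L[2]='p', prepend. Next row=LF[2]=10
Reversed output: pPRQQpPRrPQR$

Answer: pPRQQpPRrPQR$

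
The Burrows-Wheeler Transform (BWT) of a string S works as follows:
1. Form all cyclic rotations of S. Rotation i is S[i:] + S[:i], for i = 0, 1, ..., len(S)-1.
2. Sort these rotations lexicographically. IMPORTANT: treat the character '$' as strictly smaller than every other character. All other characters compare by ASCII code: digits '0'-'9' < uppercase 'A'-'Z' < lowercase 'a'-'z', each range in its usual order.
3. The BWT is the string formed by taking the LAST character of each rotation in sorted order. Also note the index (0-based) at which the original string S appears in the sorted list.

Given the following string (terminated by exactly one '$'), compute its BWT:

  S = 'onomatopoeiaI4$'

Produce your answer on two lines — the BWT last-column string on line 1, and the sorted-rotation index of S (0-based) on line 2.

All 15 rotations (rotation i = S[i:]+S[:i]):
  rot[0] = onomatopoeiaI4$
  rot[1] = nomatopoeiaI4$o
  rot[2] = omatopoeiaI4$on
  rot[3] = matopoeiaI4$ono
  rot[4] = atopoeiaI4$onom
  rot[5] = topoeiaI4$onoma
  rot[6] = opoeiaI4$onomat
  rot[7] = poeiaI4$onomato
  rot[8] = oeiaI4$onomatop
  rot[9] = eiaI4$onomatopo
  rot[10] = iaI4$onomatopoe
  rot[11] = aI4$onomatopoei
  rot[12] = I4$onomatopoeia
  rot[13] = 4$onomatopoeiaI
  rot[14] = $onomatopoeiaI4
Sorted (with $ < everything):
  sorted[0] = $onomatopoeiaI4  (last char: '4')
  sorted[1] = 4$onomatopoeiaI  (last char: 'I')
  sorted[2] = I4$onomatopoeia  (last char: 'a')
  sorted[3] = aI4$onomatopoei  (last char: 'i')
  sorted[4] = atopoeiaI4$onom  (last char: 'm')
  sorted[5] = eiaI4$onomatopo  (last char: 'o')
  sorted[6] = iaI4$onomatopoe  (last char: 'e')
  sorted[7] = matopoeiaI4$ono  (last char: 'o')
  sorted[8] = nomatopoeiaI4$o  (last char: 'o')
  sorted[9] = oeiaI4$onomatop  (last char: 'p')
  sorted[10] = omatopoeiaI4$on  (last char: 'n')
  sorted[11] = onomatopoeiaI4$  (last char: '$')
  sorted[12] = opoeiaI4$onomat  (last char: 't')
  sorted[13] = poeiaI4$onomato  (last char: 'o')
  sorted[14] = topoeiaI4$onoma  (last char: 'a')
Last column: 4Iaimoeoopn$toa
Original string S is at sorted index 11

Answer: 4Iaimoeoopn$toa
11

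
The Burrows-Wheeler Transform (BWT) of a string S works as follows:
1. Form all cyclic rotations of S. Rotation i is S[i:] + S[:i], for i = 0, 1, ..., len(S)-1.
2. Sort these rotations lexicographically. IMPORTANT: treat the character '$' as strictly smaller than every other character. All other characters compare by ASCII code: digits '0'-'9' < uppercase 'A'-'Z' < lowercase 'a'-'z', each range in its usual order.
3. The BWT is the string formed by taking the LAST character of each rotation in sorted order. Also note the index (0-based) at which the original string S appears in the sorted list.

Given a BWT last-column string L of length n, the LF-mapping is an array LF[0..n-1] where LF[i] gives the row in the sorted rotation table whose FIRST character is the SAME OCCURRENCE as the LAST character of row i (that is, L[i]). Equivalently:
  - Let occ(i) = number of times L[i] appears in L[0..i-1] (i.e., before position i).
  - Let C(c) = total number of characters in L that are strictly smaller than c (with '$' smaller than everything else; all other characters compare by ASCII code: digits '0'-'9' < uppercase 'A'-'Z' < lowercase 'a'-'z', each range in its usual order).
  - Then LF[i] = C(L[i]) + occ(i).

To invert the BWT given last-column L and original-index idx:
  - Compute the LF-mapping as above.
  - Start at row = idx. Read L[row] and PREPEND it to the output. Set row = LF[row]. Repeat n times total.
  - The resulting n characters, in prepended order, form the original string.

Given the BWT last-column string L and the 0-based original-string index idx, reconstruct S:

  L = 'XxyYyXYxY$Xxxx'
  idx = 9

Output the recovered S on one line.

LF mapping: 1 7 12 4 13 2 5 8 6 0 3 9 10 11
Walk LF starting at row 9, prepending L[row]:
  step 1: row=9, L[9]='$', prepend. Next row=LF[9]=0
  step 2: row=0, L[0]='X', prepend. Next row=LF[0]=1
  step 3: row=1, L[1]='x', prepend. Next row=LF[1]=7
  step 4: row=7, L[7]='x', prepend. Next row=LF[7]=8
  step 5: row=8, L[8]='Y', prepend. Next row=LF[8]=6
  step 6: row=6, L[6]='Y', prepend. Next row=LF[6]=5
  step 7: row=5, L[5]='X', prepend. Next row=LF[5]=2
  step 8: row=2, L[2]='y', prepend. Next row=LF[2]=12
  step 9: row=12, L[12]='x', prepend. Next row=LF[12]=10
  step 10: row=10, L[10]='X', prepend. Next row=LF[10]=3
  step 11: row=3, L[3]='Y', prepend. Next row=LF[3]=4
  step 12: row=4, L[4]='y', prepend. Next row=LF[4]=13
  step 13: row=13, L[13]='x', prepend. Next row=LF[13]=11
  step 14: row=11, L[11]='x', prepend. Next row=LF[11]=9
Reversed output: xxyYXxyXYYxxX$

Answer: xxyYXxyXYYxxX$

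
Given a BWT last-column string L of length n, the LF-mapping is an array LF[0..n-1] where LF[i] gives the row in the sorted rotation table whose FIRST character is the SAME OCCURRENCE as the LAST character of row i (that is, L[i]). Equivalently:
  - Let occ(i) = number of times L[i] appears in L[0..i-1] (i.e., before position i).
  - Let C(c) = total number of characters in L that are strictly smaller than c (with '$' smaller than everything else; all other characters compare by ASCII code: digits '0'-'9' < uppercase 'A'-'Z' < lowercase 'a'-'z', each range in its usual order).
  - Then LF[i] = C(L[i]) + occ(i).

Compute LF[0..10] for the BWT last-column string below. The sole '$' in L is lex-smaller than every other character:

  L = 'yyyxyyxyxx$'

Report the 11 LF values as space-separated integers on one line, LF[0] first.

Answer: 5 6 7 1 8 9 2 10 3 4 0

Derivation:
Char counts: '$':1, 'x':4, 'y':6
C (first-col start): C('$')=0, C('x')=1, C('y')=5
L[0]='y': occ=0, LF[0]=C('y')+0=5+0=5
L[1]='y': occ=1, LF[1]=C('y')+1=5+1=6
L[2]='y': occ=2, LF[2]=C('y')+2=5+2=7
L[3]='x': occ=0, LF[3]=C('x')+0=1+0=1
L[4]='y': occ=3, LF[4]=C('y')+3=5+3=8
L[5]='y': occ=4, LF[5]=C('y')+4=5+4=9
L[6]='x': occ=1, LF[6]=C('x')+1=1+1=2
L[7]='y': occ=5, LF[7]=C('y')+5=5+5=10
L[8]='x': occ=2, LF[8]=C('x')+2=1+2=3
L[9]='x': occ=3, LF[9]=C('x')+3=1+3=4
L[10]='$': occ=0, LF[10]=C('$')+0=0+0=0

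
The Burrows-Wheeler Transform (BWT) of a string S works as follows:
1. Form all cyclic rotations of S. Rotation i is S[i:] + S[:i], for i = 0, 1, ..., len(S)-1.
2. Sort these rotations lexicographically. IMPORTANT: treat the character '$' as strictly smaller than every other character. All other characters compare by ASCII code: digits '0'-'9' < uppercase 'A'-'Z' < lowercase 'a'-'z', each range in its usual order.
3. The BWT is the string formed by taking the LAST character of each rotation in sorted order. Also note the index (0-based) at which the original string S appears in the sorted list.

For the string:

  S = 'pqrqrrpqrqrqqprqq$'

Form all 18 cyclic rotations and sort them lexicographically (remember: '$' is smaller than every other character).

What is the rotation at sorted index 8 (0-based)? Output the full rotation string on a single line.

Answer: qrqqprqq$pqrqrrpqr

Derivation:
All 18 rotations (rotation i = S[i:]+S[:i]):
  rot[0] = pqrqrrpqrqrqqprqq$
  rot[1] = qrqrrpqrqrqqprqq$p
  rot[2] = rqrrpqrqrqqprqq$pq
  rot[3] = qrrpqrqrqqprqq$pqr
  rot[4] = rrpqrqrqqprqq$pqrq
  rot[5] = rpqrqrqqprqq$pqrqr
  rot[6] = pqrqrqqprqq$pqrqrr
  rot[7] = qrqrqqprqq$pqrqrrp
  rot[8] = rqrqqprqq$pqrqrrpq
  rot[9] = qrqqprqq$pqrqrrpqr
  rot[10] = rqqprqq$pqrqrrpqrq
  rot[11] = qqprqq$pqrqrrpqrqr
  rot[12] = qprqq$pqrqrrpqrqrq
  rot[13] = prqq$pqrqrrpqrqrqq
  rot[14] = rqq$pqrqrrpqrqrqqp
  rot[15] = qq$pqrqrrpqrqrqqpr
  rot[16] = q$pqrqrrpqrqrqqprq
  rot[17] = $pqrqrrpqrqrqqprqq
Sorted (with $ < everything):
  sorted[0] = $pqrqrrpqrqrqqprqq
  sorted[1] = pqrqrqqprqq$pqrqrr
  sorted[2] = pqrqrrpqrqrqqprqq$
  sorted[3] = prqq$pqrqrrpqrqrqq
  sorted[4] = q$pqrqrrpqrqrqqprq
  sorted[5] = qprqq$pqrqrrpqrqrq
  sorted[6] = qq$pqrqrrpqrqrqqpr
  sorted[7] = qqprqq$pqrqrrpqrqr
  sorted[8] = qrqqprqq$pqrqrrpqr
  sorted[9] = qrqrqqprqq$pqrqrrp
  sorted[10] = qrqrrpqrqrqqprqq$p
  sorted[11] = qrrpqrqrqqprqq$pqr
  sorted[12] = rpqrqrqqprqq$pqrqr
  sorted[13] = rqq$pqrqrrpqrqrqqp
  sorted[14] = rqqprqq$pqrqrrpqrq
  sorted[15] = rqrqqprqq$pqrqrrpq
  sorted[16] = rqrrpqrqrqqprqq$pq
  sorted[17] = rrpqrqrqqprqq$pqrq
sorted[8] = qrqqprqq$pqrqrrpqr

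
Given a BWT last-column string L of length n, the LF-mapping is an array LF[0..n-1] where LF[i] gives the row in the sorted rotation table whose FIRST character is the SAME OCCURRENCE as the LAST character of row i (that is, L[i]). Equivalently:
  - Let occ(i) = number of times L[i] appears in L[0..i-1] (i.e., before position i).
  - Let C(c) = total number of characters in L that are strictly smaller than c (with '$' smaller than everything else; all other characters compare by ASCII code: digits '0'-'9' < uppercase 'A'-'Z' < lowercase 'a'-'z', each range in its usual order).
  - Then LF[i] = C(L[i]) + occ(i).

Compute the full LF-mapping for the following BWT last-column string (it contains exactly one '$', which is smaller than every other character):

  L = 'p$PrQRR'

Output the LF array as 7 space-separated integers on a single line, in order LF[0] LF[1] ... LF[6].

Char counts: '$':1, 'P':1, 'Q':1, 'R':2, 'p':1, 'r':1
C (first-col start): C('$')=0, C('P')=1, C('Q')=2, C('R')=3, C('p')=5, C('r')=6
L[0]='p': occ=0, LF[0]=C('p')+0=5+0=5
L[1]='$': occ=0, LF[1]=C('$')+0=0+0=0
L[2]='P': occ=0, LF[2]=C('P')+0=1+0=1
L[3]='r': occ=0, LF[3]=C('r')+0=6+0=6
L[4]='Q': occ=0, LF[4]=C('Q')+0=2+0=2
L[5]='R': occ=0, LF[5]=C('R')+0=3+0=3
L[6]='R': occ=1, LF[6]=C('R')+1=3+1=4

Answer: 5 0 1 6 2 3 4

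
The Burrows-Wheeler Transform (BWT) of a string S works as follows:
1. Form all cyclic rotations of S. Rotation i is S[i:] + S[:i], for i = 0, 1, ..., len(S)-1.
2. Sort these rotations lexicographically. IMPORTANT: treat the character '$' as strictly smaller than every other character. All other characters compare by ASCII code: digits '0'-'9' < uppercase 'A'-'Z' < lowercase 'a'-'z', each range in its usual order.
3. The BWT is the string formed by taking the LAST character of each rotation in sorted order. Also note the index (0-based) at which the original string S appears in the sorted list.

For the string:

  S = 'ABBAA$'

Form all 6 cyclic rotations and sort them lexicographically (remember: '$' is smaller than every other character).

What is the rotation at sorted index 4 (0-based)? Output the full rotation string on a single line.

All 6 rotations (rotation i = S[i:]+S[:i]):
  rot[0] = ABBAA$
  rot[1] = BBAA$A
  rot[2] = BAA$AB
  rot[3] = AA$ABB
  rot[4] = A$ABBA
  rot[5] = $ABBAA
Sorted (with $ < everything):
  sorted[0] = $ABBAA
  sorted[1] = A$ABBA
  sorted[2] = AA$ABB
  sorted[3] = ABBAA$
  sorted[4] = BAA$AB
  sorted[5] = BBAA$A
sorted[4] = BAA$AB

Answer: BAA$AB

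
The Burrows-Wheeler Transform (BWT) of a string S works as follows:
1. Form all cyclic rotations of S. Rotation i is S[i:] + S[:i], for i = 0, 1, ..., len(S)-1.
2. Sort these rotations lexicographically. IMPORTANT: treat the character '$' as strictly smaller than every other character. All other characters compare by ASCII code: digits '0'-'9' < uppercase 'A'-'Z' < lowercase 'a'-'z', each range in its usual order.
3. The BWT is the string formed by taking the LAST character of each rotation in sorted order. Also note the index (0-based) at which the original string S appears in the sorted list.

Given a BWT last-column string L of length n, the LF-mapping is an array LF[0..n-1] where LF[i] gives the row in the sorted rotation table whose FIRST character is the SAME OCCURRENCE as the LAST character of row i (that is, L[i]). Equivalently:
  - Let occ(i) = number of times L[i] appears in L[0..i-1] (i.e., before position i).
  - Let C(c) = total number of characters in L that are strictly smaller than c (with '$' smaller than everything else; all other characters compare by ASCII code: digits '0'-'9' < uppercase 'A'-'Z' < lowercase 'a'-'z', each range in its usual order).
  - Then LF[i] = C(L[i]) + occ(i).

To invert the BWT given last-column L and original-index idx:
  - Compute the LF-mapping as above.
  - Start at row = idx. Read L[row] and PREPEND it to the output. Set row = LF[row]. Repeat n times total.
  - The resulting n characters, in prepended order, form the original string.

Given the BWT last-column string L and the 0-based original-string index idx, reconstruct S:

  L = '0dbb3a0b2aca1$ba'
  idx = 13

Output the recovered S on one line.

Answer: bcb0a32ab1baad0$

Derivation:
LF mapping: 1 15 10 11 5 6 2 12 4 7 14 8 3 0 13 9
Walk LF starting at row 13, prepending L[row]:
  step 1: row=13, L[13]='$', prepend. Next row=LF[13]=0
  step 2: row=0, L[0]='0', prepend. Next row=LF[0]=1
  step 3: row=1, L[1]='d', prepend. Next row=LF[1]=15
  step 4: row=15, L[15]='a', prepend. Next row=LF[15]=9
  step 5: row=9, L[9]='a', prepend. Next row=LF[9]=7
  step 6: row=7, L[7]='b', prepend. Next row=LF[7]=12
  step 7: row=12, L[12]='1', prepend. Next row=LF[12]=3
  step 8: row=3, L[3]='b', prepend. Next row=LF[3]=11
  step 9: row=11, L[11]='a', prepend. Next row=LF[11]=8
  step 10: row=8, L[8]='2', prepend. Next row=LF[8]=4
  step 11: row=4, L[4]='3', prepend. Next row=LF[4]=5
  step 12: row=5, L[5]='a', prepend. Next row=LF[5]=6
  step 13: row=6, L[6]='0', prepend. Next row=LF[6]=2
  step 14: row=2, L[2]='b', prepend. Next row=LF[2]=10
  step 15: row=10, L[10]='c', prepend. Next row=LF[10]=14
  step 16: row=14, L[14]='b', prepend. Next row=LF[14]=13
Reversed output: bcb0a32ab1baad0$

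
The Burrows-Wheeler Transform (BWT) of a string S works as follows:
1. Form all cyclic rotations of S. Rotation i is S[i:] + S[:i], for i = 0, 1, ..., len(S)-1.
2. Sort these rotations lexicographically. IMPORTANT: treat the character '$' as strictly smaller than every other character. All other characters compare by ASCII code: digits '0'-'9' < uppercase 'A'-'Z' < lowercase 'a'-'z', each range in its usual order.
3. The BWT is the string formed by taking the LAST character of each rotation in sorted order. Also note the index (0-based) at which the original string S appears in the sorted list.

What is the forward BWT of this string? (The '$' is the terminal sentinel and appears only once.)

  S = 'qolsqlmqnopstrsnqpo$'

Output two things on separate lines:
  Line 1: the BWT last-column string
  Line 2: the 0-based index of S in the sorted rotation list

All 20 rotations (rotation i = S[i:]+S[:i]):
  rot[0] = qolsqlmqnopstrsnqpo$
  rot[1] = olsqlmqnopstrsnqpo$q
  rot[2] = lsqlmqnopstrsnqpo$qo
  rot[3] = sqlmqnopstrsnqpo$qol
  rot[4] = qlmqnopstrsnqpo$qols
  rot[5] = lmqnopstrsnqpo$qolsq
  rot[6] = mqnopstrsnqpo$qolsql
  rot[7] = qnopstrsnqpo$qolsqlm
  rot[8] = nopstrsnqpo$qolsqlmq
  rot[9] = opstrsnqpo$qolsqlmqn
  rot[10] = pstrsnqpo$qolsqlmqno
  rot[11] = strsnqpo$qolsqlmqnop
  rot[12] = trsnqpo$qolsqlmqnops
  rot[13] = rsnqpo$qolsqlmqnopst
  rot[14] = snqpo$qolsqlmqnopstr
  rot[15] = nqpo$qolsqlmqnopstrs
  rot[16] = qpo$qolsqlmqnopstrsn
  rot[17] = po$qolsqlmqnopstrsnq
  rot[18] = o$qolsqlmqnopstrsnqp
  rot[19] = $qolsqlmqnopstrsnqpo
Sorted (with $ < everything):
  sorted[0] = $qolsqlmqnopstrsnqpo  (last char: 'o')
  sorted[1] = lmqnopstrsnqpo$qolsq  (last char: 'q')
  sorted[2] = lsqlmqnopstrsnqpo$qo  (last char: 'o')
  sorted[3] = mqnopstrsnqpo$qolsql  (last char: 'l')
  sorted[4] = nopstrsnqpo$qolsqlmq  (last char: 'q')
  sorted[5] = nqpo$qolsqlmqnopstrs  (last char: 's')
  sorted[6] = o$qolsqlmqnopstrsnqp  (last char: 'p')
  sorted[7] = olsqlmqnopstrsnqpo$q  (last char: 'q')
  sorted[8] = opstrsnqpo$qolsqlmqn  (last char: 'n')
  sorted[9] = po$qolsqlmqnopstrsnq  (last char: 'q')
  sorted[10] = pstrsnqpo$qolsqlmqno  (last char: 'o')
  sorted[11] = qlmqnopstrsnqpo$qols  (last char: 's')
  sorted[12] = qnopstrsnqpo$qolsqlm  (last char: 'm')
  sorted[13] = qolsqlmqnopstrsnqpo$  (last char: '$')
  sorted[14] = qpo$qolsqlmqnopstrsn  (last char: 'n')
  sorted[15] = rsnqpo$qolsqlmqnopst  (last char: 't')
  sorted[16] = snqpo$qolsqlmqnopstr  (last char: 'r')
  sorted[17] = sqlmqnopstrsnqpo$qol  (last char: 'l')
  sorted[18] = strsnqpo$qolsqlmqnop  (last char: 'p')
  sorted[19] = trsnqpo$qolsqlmqnops  (last char: 's')
Last column: oqolqspqnqosm$ntrlps
Original string S is at sorted index 13

Answer: oqolqspqnqosm$ntrlps
13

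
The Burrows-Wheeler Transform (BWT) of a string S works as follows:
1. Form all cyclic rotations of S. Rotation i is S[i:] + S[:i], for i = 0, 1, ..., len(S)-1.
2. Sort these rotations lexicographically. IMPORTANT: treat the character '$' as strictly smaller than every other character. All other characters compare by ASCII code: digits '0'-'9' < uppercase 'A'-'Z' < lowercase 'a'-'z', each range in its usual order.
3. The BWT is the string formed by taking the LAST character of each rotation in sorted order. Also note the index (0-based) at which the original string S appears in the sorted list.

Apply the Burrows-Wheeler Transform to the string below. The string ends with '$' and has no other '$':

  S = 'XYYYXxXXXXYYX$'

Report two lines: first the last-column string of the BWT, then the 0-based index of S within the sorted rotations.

Answer: XYxXXX$YYYXYXX
6

Derivation:
All 14 rotations (rotation i = S[i:]+S[:i]):
  rot[0] = XYYYXxXXXXYYX$
  rot[1] = YYYXxXXXXYYX$X
  rot[2] = YYXxXXXXYYX$XY
  rot[3] = YXxXXXXYYX$XYY
  rot[4] = XxXXXXYYX$XYYY
  rot[5] = xXXXXYYX$XYYYX
  rot[6] = XXXXYYX$XYYYXx
  rot[7] = XXXYYX$XYYYXxX
  rot[8] = XXYYX$XYYYXxXX
  rot[9] = XYYX$XYYYXxXXX
  rot[10] = YYX$XYYYXxXXXX
  rot[11] = YX$XYYYXxXXXXY
  rot[12] = X$XYYYXxXXXXYY
  rot[13] = $XYYYXxXXXXYYX
Sorted (with $ < everything):
  sorted[0] = $XYYYXxXXXXYYX  (last char: 'X')
  sorted[1] = X$XYYYXxXXXXYY  (last char: 'Y')
  sorted[2] = XXXXYYX$XYYYXx  (last char: 'x')
  sorted[3] = XXXYYX$XYYYXxX  (last char: 'X')
  sorted[4] = XXYYX$XYYYXxXX  (last char: 'X')
  sorted[5] = XYYX$XYYYXxXXX  (last char: 'X')
  sorted[6] = XYYYXxXXXXYYX$  (last char: '$')
  sorted[7] = XxXXXXYYX$XYYY  (last char: 'Y')
  sorted[8] = YX$XYYYXxXXXXY  (last char: 'Y')
  sorted[9] = YXxXXXXYYX$XYY  (last char: 'Y')
  sorted[10] = YYX$XYYYXxXXXX  (last char: 'X')
  sorted[11] = YYXxXXXXYYX$XY  (last char: 'Y')
  sorted[12] = YYYXxXXXXYYX$X  (last char: 'X')
  sorted[13] = xXXXXYYX$XYYYX  (last char: 'X')
Last column: XYxXXX$YYYXYXX
Original string S is at sorted index 6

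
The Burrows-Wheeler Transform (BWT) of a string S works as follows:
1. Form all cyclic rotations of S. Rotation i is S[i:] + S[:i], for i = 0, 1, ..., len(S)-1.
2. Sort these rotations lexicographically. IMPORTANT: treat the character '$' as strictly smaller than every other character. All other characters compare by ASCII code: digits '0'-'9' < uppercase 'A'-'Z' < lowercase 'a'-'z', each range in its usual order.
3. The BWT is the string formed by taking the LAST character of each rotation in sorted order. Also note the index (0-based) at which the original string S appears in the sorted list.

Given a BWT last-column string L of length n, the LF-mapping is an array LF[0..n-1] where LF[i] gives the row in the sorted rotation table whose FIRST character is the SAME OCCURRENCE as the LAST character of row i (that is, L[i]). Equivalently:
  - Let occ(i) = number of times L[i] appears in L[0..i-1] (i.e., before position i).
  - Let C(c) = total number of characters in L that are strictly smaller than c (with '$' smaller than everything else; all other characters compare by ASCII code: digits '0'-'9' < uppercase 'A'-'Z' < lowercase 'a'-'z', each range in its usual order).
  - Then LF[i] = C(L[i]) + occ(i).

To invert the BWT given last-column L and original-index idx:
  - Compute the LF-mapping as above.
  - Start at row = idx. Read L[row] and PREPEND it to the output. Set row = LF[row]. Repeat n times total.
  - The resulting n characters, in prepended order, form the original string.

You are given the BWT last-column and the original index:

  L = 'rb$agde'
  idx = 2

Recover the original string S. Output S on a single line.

LF mapping: 6 2 0 1 5 3 4
Walk LF starting at row 2, prepending L[row]:
  step 1: row=2, L[2]='$', prepend. Next row=LF[2]=0
  step 2: row=0, L[0]='r', prepend. Next row=LF[0]=6
  step 3: row=6, L[6]='e', prepend. Next row=LF[6]=4
  step 4: row=4, L[4]='g', prepend. Next row=LF[4]=5
  step 5: row=5, L[5]='d', prepend. Next row=LF[5]=3
  step 6: row=3, L[3]='a', prepend. Next row=LF[3]=1
  step 7: row=1, L[1]='b', prepend. Next row=LF[1]=2
Reversed output: badger$

Answer: badger$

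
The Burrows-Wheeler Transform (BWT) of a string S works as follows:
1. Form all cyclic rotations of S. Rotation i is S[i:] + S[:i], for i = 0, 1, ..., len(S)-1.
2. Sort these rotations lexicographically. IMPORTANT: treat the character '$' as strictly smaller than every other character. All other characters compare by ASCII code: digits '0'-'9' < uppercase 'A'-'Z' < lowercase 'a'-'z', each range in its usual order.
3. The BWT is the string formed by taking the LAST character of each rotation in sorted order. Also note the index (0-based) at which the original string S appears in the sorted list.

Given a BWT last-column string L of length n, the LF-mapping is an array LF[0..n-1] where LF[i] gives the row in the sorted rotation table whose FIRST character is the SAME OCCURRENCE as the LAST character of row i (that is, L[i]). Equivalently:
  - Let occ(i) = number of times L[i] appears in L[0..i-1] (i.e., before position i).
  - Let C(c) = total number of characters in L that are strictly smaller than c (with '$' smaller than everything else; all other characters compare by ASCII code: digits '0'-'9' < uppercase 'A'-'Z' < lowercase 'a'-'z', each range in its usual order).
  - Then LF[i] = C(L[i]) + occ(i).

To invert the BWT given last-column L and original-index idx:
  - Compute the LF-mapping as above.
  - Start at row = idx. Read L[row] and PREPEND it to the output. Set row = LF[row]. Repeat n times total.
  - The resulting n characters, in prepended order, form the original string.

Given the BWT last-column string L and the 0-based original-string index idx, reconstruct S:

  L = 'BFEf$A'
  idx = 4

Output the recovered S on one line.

Answer: FAfEB$

Derivation:
LF mapping: 2 4 3 5 0 1
Walk LF starting at row 4, prepending L[row]:
  step 1: row=4, L[4]='$', prepend. Next row=LF[4]=0
  step 2: row=0, L[0]='B', prepend. Next row=LF[0]=2
  step 3: row=2, L[2]='E', prepend. Next row=LF[2]=3
  step 4: row=3, L[3]='f', prepend. Next row=LF[3]=5
  step 5: row=5, L[5]='A', prepend. Next row=LF[5]=1
  step 6: row=1, L[1]='F', prepend. Next row=LF[1]=4
Reversed output: FAfEB$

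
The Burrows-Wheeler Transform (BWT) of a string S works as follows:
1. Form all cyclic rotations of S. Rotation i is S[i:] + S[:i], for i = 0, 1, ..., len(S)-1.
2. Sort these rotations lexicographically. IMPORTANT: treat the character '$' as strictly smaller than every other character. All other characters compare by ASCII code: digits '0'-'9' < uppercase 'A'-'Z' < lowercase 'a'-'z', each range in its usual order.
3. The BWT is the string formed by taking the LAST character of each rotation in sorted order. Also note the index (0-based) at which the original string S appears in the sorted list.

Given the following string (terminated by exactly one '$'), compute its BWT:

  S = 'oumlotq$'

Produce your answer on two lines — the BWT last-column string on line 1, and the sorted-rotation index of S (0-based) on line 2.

Answer: qmul$too
4

Derivation:
All 8 rotations (rotation i = S[i:]+S[:i]):
  rot[0] = oumlotq$
  rot[1] = umlotq$o
  rot[2] = mlotq$ou
  rot[3] = lotq$oum
  rot[4] = otq$ouml
  rot[5] = tq$oumlo
  rot[6] = q$oumlot
  rot[7] = $oumlotq
Sorted (with $ < everything):
  sorted[0] = $oumlotq  (last char: 'q')
  sorted[1] = lotq$oum  (last char: 'm')
  sorted[2] = mlotq$ou  (last char: 'u')
  sorted[3] = otq$ouml  (last char: 'l')
  sorted[4] = oumlotq$  (last char: '$')
  sorted[5] = q$oumlot  (last char: 't')
  sorted[6] = tq$oumlo  (last char: 'o')
  sorted[7] = umlotq$o  (last char: 'o')
Last column: qmul$too
Original string S is at sorted index 4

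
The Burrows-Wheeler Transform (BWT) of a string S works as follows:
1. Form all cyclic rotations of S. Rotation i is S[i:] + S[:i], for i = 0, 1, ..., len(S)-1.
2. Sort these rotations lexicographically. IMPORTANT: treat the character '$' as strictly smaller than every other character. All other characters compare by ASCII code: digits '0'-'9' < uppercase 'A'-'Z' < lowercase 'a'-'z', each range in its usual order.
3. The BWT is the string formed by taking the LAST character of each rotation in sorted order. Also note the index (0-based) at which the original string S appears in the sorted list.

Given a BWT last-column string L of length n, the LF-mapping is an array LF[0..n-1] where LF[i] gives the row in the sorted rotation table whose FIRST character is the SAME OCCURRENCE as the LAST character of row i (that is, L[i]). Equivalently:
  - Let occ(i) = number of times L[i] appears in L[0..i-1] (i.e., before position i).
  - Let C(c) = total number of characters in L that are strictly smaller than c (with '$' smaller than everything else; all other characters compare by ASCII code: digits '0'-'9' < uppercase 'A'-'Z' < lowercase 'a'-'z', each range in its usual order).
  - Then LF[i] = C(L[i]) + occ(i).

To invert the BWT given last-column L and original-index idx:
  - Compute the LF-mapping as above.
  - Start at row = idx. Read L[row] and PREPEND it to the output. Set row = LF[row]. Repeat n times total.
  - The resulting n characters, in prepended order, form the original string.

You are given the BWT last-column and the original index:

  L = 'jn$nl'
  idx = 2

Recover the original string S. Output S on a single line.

LF mapping: 1 3 0 4 2
Walk LF starting at row 2, prepending L[row]:
  step 1: row=2, L[2]='$', prepend. Next row=LF[2]=0
  step 2: row=0, L[0]='j', prepend. Next row=LF[0]=1
  step 3: row=1, L[1]='n', prepend. Next row=LF[1]=3
  step 4: row=3, L[3]='n', prepend. Next row=LF[3]=4
  step 5: row=4, L[4]='l', prepend. Next row=LF[4]=2
Reversed output: lnnj$

Answer: lnnj$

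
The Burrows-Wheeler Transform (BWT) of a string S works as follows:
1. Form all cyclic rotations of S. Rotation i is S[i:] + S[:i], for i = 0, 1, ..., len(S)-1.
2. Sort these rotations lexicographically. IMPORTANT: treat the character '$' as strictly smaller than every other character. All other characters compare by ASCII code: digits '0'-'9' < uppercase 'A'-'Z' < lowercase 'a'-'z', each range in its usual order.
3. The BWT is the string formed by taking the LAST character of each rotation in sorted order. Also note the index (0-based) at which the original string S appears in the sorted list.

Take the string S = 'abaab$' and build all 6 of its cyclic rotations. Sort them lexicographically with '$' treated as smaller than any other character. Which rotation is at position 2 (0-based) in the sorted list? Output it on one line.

Answer: ab$aba

Derivation:
All 6 rotations (rotation i = S[i:]+S[:i]):
  rot[0] = abaab$
  rot[1] = baab$a
  rot[2] = aab$ab
  rot[3] = ab$aba
  rot[4] = b$abaa
  rot[5] = $abaab
Sorted (with $ < everything):
  sorted[0] = $abaab
  sorted[1] = aab$ab
  sorted[2] = ab$aba
  sorted[3] = abaab$
  sorted[4] = b$abaa
  sorted[5] = baab$a
sorted[2] = ab$aba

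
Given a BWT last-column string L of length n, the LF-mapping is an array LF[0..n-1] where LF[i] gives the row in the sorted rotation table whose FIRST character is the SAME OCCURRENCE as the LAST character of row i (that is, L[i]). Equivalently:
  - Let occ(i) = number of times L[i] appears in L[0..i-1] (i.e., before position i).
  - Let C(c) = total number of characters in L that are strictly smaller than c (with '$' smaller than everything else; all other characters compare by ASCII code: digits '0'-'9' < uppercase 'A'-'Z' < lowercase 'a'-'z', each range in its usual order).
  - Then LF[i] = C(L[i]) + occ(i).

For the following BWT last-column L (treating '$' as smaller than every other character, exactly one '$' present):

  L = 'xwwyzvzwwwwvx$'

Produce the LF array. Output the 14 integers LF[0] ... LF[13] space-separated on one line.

Answer: 9 3 4 11 12 1 13 5 6 7 8 2 10 0

Derivation:
Char counts: '$':1, 'v':2, 'w':6, 'x':2, 'y':1, 'z':2
C (first-col start): C('$')=0, C('v')=1, C('w')=3, C('x')=9, C('y')=11, C('z')=12
L[0]='x': occ=0, LF[0]=C('x')+0=9+0=9
L[1]='w': occ=0, LF[1]=C('w')+0=3+0=3
L[2]='w': occ=1, LF[2]=C('w')+1=3+1=4
L[3]='y': occ=0, LF[3]=C('y')+0=11+0=11
L[4]='z': occ=0, LF[4]=C('z')+0=12+0=12
L[5]='v': occ=0, LF[5]=C('v')+0=1+0=1
L[6]='z': occ=1, LF[6]=C('z')+1=12+1=13
L[7]='w': occ=2, LF[7]=C('w')+2=3+2=5
L[8]='w': occ=3, LF[8]=C('w')+3=3+3=6
L[9]='w': occ=4, LF[9]=C('w')+4=3+4=7
L[10]='w': occ=5, LF[10]=C('w')+5=3+5=8
L[11]='v': occ=1, LF[11]=C('v')+1=1+1=2
L[12]='x': occ=1, LF[12]=C('x')+1=9+1=10
L[13]='$': occ=0, LF[13]=C('$')+0=0+0=0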